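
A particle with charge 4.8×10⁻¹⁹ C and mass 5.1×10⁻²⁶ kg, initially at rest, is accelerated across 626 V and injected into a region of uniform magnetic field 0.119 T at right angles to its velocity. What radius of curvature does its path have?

r ≈ 0.0969 m

Acceleration: |q|V = ½mv² ⇒ v = √(2|q|V/m) = √(2·4.8×10⁻¹⁹·626/5.1×10⁻²⁶) ≈ 1.086×10⁵ m/s.
In the field: r = mv/(|q|B) = (5.1×10⁻²⁶)(1.086×10⁵)/((4.8×10⁻¹⁹)(0.119)) ≈ 0.0969 m.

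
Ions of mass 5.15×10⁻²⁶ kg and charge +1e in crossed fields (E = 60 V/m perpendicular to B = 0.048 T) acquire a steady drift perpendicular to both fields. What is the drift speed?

The steady drift has the magnetic force balancing the electric force, so v_d = E/B.
v_d = 60/0.048 = 1200 m/s.

v_d ≈ 1200 m/s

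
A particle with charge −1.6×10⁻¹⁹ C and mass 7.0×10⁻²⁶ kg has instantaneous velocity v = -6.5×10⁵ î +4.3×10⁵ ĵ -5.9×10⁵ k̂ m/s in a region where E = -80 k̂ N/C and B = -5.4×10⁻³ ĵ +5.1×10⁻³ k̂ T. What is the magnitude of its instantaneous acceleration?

v×B = (-993, 3320, 3510) N/C.
E + v×B = (-993, 3320, 3430) N/C.
F = q(E + v×B) = (−1.6×10⁻¹⁹ C)·(-993, 3320, 3430) = (1.59×10⁻¹⁶, -5.30×10⁻¹⁶, -5.49×10⁻¹⁶) N.
|a| = |F|/m = 7.796×10⁻¹⁶/7.0×10⁻²⁶ ≈ 1.11×10¹⁰ m/s².

|a| ≈ 1.11×10¹⁰ m/s²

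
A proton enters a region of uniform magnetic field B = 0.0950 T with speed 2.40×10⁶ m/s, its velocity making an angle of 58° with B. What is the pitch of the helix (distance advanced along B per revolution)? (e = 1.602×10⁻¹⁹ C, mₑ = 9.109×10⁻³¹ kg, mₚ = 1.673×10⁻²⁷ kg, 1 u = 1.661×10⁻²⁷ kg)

p ≈ 0.878 m

v∥ = v cosθ = 2.40×10⁶·cos58° ≈ 1.272×10⁶ m/s.
T = 2πm/(|q|B) = 2π(1.673×10⁻²⁷)/((1.602×10⁻¹⁹)(0.0950)) ≈ 6.907×10⁻⁷ s.
pitch = v∥ T = (1.272×10⁶)(6.907×10⁻⁷) ≈ 0.878 m.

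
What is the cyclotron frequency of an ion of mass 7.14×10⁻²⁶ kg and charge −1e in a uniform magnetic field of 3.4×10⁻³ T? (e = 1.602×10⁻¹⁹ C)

f ≈ 1200 Hz

f = |q|B/(2πm).
f = (1.602×10⁻¹⁹)(3.4×10⁻³)/(2π·7.14×10⁻²⁶) ≈ 1200 Hz.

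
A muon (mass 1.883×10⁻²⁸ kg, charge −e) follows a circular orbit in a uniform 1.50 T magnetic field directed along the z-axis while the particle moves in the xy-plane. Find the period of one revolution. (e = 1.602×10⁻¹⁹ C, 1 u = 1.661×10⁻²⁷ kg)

T ≈ 4.92×10⁻⁹ s

The cyclotron period depends only on m, q, B: T = 2πm/(|q|B).
T = 2π(1.883×10⁻²⁸)/((1.602×10⁻¹⁹)(1.50)) ≈ 4.92×10⁻⁹ s.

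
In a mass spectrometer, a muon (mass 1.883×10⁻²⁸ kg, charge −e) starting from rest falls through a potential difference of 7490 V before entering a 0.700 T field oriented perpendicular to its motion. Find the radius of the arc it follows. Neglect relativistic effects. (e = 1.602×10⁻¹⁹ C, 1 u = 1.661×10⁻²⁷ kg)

r ≈ 5.99×10⁻³ m

Acceleration: |q|V = ½mv² ⇒ v = √(2|q|V/m) = √(2·1.602×10⁻¹⁹·7490/1.883×10⁻²⁸) ≈ 3.570×10⁶ m/s.
In the field: r = mv/(|q|B) = (1.883×10⁻²⁸)(3.570×10⁶)/((1.602×10⁻¹⁹)(0.700)) ≈ 5.99×10⁻³ m.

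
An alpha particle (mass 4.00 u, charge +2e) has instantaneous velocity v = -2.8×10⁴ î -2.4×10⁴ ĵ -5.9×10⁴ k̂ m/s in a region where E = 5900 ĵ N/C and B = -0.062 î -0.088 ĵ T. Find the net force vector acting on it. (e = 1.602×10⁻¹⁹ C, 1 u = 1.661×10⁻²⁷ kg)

v×B = (-5190, 3660, 976) N/C.
E + v×B = (-5190, 9560, 976) N/C.
F = q(E + v×B) = (3.204×10⁻¹⁹ C)·(-5190, 9560, 976) = (-1.66×10⁻¹⁵, 3.06×10⁻¹⁵, 3.13×10⁻¹⁶) N.

F ≈ (-1.66×10⁻¹⁵, 3.06×10⁻¹⁵, 3.13×10⁻¹⁶) N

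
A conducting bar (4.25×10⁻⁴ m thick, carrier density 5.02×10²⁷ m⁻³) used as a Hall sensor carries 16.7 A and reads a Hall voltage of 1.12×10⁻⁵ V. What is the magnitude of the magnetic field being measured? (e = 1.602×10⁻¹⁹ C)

From V_H = IB/(n e t), B = V_H n e t / I.
B = (1.12×10⁻⁵)(5.02×10²⁷)(1.602×10⁻¹⁹)(4.25×10⁻⁴)/16.7 ≈ 0.229 T.

B ≈ 0.229 T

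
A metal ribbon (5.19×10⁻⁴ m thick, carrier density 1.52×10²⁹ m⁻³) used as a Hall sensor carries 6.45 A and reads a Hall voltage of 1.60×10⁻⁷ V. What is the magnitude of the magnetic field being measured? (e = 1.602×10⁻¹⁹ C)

From V_H = IB/(n e t), B = V_H n e t / I.
B = (1.60×10⁻⁷)(1.52×10²⁹)(1.602×10⁻¹⁹)(5.19×10⁻⁴)/6.45 ≈ 0.313 T.

B ≈ 0.313 T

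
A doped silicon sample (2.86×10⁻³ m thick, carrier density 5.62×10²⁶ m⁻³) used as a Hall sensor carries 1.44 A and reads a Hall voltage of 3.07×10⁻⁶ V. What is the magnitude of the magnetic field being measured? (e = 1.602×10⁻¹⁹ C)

From V_H = IB/(n e t), B = V_H n e t / I.
B = (3.07×10⁻⁶)(5.62×10²⁶)(1.602×10⁻¹⁹)(2.86×10⁻³)/1.44 ≈ 0.549 T.

B ≈ 0.549 T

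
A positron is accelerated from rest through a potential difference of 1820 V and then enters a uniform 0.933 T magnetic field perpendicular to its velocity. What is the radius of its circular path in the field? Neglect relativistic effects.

Acceleration: |q|V = ½mv² ⇒ v = √(2|q|V/m) = √(2·1.602×10⁻¹⁹·1820/9.109×10⁻³¹) ≈ 2.530×10⁷ m/s.
In the field: r = mv/(|q|B) = (9.109×10⁻³¹)(2.530×10⁷)/((1.602×10⁻¹⁹)(0.933)) ≈ 1.54×10⁻⁴ m.

r ≈ 1.54×10⁻⁴ m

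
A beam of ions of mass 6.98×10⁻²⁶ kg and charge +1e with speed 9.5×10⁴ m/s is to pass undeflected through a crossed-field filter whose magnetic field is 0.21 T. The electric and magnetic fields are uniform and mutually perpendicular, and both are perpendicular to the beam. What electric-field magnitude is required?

For straight-line motion qE = qvB, so E = vB.
E = 9.5×10⁴ × 0.21 = 2.0×10⁴ V/m.

E = 2.0×10⁴ V/m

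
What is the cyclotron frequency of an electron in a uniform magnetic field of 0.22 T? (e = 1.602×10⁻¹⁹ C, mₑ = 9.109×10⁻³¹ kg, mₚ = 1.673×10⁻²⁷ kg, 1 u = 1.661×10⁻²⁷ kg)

f = |q|B/(2πm).
f = (1.602×10⁻¹⁹)(0.22)/(2π·9.109×10⁻³¹) ≈ 6.2×10⁹ Hz.

f ≈ 6.2×10⁹ Hz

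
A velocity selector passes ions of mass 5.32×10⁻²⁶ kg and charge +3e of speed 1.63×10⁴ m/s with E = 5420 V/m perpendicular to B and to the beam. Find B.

Balance of forces in the selector: qE = qvB ⇒ B = E/v.
B = 5420/1.63×10⁴ = 0.333 T.

B = 0.333 T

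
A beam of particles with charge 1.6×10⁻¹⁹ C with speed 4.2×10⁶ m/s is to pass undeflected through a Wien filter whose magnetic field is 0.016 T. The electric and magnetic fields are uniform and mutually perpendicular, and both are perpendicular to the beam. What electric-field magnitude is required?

For straight-line motion qE = qvB, so E = vB.
E = 4.2×10⁶ × 0.016 = 6.7×10⁴ V/m.

E = 6.7×10⁴ V/m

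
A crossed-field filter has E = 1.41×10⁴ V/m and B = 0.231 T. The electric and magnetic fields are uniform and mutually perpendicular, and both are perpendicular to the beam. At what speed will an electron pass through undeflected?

Straight-line motion ⇒ electric and magnetic forces cancel, so E = vB.
v = E/B = 1.41×10⁴/0.231 = 6.10×10⁴ m/s.

v = 6.10×10⁴ m/s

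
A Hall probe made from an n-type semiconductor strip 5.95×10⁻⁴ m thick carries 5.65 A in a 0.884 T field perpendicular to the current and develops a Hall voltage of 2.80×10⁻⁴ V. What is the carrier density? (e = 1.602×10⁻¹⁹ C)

n ≈ 1.87×10²⁶ m⁻³

From V_H = IB/(n e t), n = IB/(V_H e t).
n = (5.65)(0.884)/((2.80×10⁻⁴)(1.602×10⁻¹⁹)(5.95×10⁻⁴)) ≈ 1.87×10²⁶ m⁻³.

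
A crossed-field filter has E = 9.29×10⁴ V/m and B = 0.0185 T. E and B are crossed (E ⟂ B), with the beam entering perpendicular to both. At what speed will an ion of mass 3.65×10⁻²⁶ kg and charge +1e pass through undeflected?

Zero net Lorentz force requires |qE| = |q v×B|, i.e. E = vB.
v = E/B = 9.29×10⁴/0.0185 = 5.02×10⁶ m/s.

v = 5.02×10⁶ m/s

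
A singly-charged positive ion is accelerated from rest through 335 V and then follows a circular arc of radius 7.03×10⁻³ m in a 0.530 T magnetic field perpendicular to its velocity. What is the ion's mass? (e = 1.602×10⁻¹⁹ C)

m ≈ 3.32×10⁻²⁷ kg

Combine |q|V = ½mv² and r = mv/(|q|B): eliminate v to get m = qB²r²/(2V).
m = (1.602×10⁻¹⁹)(0.530)²(7.03×10⁻³)²/(2·335) ≈ 3.32×10⁻²⁷ kg.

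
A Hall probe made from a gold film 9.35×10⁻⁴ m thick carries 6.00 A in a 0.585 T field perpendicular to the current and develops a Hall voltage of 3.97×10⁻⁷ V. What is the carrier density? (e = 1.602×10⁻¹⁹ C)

From V_H = IB/(n e t), n = IB/(V_H e t).
n = (6.00)(0.585)/((3.97×10⁻⁷)(1.602×10⁻¹⁹)(9.35×10⁻⁴)) ≈ 5.90×10²⁸ m⁻³.

n ≈ 5.90×10²⁸ m⁻³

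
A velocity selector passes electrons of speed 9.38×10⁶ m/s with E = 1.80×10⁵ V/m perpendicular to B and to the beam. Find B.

B = 0.0192 T

Balance of forces in the selector: qE = qvB ⇒ B = E/v.
B = 1.80×10⁵/9.38×10⁶ = 0.0192 T.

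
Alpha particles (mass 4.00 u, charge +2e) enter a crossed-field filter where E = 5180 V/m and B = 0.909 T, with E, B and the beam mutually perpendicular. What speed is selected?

Zero net Lorentz force requires |qE| = |q v×B|, i.e. E = vB.
v = E/B = 5180/0.909 = 5700 m/s.
The result is independent of the particle's charge and mass.

v = 5700 m/s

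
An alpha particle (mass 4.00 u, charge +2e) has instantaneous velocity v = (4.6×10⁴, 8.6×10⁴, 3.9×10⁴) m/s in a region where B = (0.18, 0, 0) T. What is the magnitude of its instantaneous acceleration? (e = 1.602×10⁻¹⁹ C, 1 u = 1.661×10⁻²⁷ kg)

v×B = (0, 7020, -1.55×10⁴) N/C.
F = q v×B = (3.204×10⁻¹⁹ C)·(0, 7020, -1.55×10⁴) = (0, 2.25×10⁻¹⁵, -4.96×10⁻¹⁵) N.
|a| = |F|/m = 5.446×10⁻¹⁵/6.644×10⁻²⁷ ≈ 8.20×10¹¹ m/s².

|a| ≈ 8.20×10¹¹ m/s²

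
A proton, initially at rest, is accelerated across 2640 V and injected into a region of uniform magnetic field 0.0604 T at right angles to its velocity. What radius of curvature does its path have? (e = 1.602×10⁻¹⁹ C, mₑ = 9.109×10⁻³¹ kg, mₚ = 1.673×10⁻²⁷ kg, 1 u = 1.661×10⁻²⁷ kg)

Acceleration: |q|V = ½mv² ⇒ v = √(2|q|V/m) = √(2·1.602×10⁻¹⁹·2640/1.673×10⁻²⁷) ≈ 7.111×10⁵ m/s.
In the field: r = mv/(|q|B) = (1.673×10⁻²⁷)(7.111×10⁵)/((1.602×10⁻¹⁹)(0.0604)) ≈ 0.123 m.

r ≈ 0.123 m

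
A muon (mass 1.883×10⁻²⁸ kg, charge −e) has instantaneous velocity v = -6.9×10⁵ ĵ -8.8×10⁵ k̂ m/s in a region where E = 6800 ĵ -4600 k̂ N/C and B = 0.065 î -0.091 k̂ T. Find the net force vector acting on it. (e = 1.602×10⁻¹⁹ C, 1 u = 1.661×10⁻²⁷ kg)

v×B = (6.28×10⁴, -5.72×10⁴, 4.48×10⁴) N/C.
E + v×B = (6.28×10⁴, -5.04×10⁴, 4.02×10⁴) N/C.
F = q(E + v×B) = (−1.602×10⁻¹⁹ C)·(6.28×10⁴, -5.04×10⁴, 4.02×10⁴) = (-1.01×10⁻¹⁴, 8.07×10⁻¹⁵, -6.45×10⁻¹⁵) N.

F ≈ (-1.01×10⁻¹⁴, 8.07×10⁻¹⁵, -6.45×10⁻¹⁵) N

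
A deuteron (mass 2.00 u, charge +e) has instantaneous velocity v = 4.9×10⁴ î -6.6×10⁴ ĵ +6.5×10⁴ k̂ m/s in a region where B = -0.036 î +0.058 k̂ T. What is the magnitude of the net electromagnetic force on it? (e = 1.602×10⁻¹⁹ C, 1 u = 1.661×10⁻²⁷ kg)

|F| ≈ 1.10×10⁻¹⁵ N

v×B = (-3830, -5180, -2380) N/C.
F = q v×B = (1.602×10⁻¹⁹ C)·(-3830, -5180, -2380) = (-6.13×10⁻¹⁶, -8.30×10⁻¹⁶, -3.81×10⁻¹⁶) N.
|F| = 1.10×10⁻¹⁵ N.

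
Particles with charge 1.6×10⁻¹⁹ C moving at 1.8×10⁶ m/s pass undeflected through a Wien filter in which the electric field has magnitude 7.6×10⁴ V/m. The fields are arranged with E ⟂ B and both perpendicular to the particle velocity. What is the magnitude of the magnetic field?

B = 0.042 T

Balance of forces in the selector: qE = qvB ⇒ B = E/v.
B = 7.6×10⁴/1.8×10⁶ = 0.042 T.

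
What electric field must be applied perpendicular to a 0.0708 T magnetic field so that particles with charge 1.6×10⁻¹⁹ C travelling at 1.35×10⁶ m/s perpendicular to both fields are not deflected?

E = 9.56×10⁴ V/m

For straight-line motion qE = qvB, so E = vB.
E = 1.35×10⁶ × 0.0708 = 9.56×10⁴ V/m.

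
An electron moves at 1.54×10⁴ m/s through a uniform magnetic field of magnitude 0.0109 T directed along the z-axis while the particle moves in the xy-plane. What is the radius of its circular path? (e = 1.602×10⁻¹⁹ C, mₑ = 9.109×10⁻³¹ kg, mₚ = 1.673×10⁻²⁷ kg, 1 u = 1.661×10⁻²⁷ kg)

r ≈ 8.03×10⁻⁶ m

The magnetic force provides the centripetal force: |q|vB = mv²/r.
r = mv/(|q|B) = (9.109×10⁻³¹)(1.54×10⁴)/((1.602×10⁻¹⁹)(0.0109)) ≈ 8.03×10⁻⁶ m.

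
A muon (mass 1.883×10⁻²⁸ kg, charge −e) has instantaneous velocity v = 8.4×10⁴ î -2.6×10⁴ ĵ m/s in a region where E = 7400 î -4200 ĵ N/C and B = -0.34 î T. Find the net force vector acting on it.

v×B = (0, 0, -8840) N/C.
E + v×B = (7400, -4200, -8840) N/C.
F = q(E + v×B) = (−1.602×10⁻¹⁹ C)·(7400, -4200, -8840) = (-1.19×10⁻¹⁵, 6.73×10⁻¹⁶, 1.42×10⁻¹⁵) N.

F ≈ (-1.19×10⁻¹⁵, 6.73×10⁻¹⁶, 1.42×10⁻¹⁵) N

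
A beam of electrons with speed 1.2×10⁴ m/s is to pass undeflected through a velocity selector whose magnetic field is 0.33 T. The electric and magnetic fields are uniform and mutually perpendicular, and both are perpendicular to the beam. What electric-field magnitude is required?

For straight-line motion qE = qvB, so E = vB.
E = 1.2×10⁴ × 0.33 = 4000 V/m.

E = 4000 V/m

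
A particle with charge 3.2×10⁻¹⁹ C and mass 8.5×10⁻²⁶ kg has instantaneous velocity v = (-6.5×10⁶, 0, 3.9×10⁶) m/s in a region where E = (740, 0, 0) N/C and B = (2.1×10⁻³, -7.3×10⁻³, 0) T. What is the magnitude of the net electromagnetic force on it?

|F| ≈ 1.80×10⁻¹⁴ N

v×B = (2.85×10⁴, 8190, 4.74×10⁴) N/C.
E + v×B = (2.92×10⁴, 8190, 4.74×10⁴) N/C.
F = q(E + v×B) = (3.2×10⁻¹⁹ C)·(2.92×10⁴, 8190, 4.74×10⁴) = (9.35×10⁻¹⁵, 2.62×10⁻¹⁵, 1.52×10⁻¹⁴) N.
|F| = 1.80×10⁻¹⁴ N.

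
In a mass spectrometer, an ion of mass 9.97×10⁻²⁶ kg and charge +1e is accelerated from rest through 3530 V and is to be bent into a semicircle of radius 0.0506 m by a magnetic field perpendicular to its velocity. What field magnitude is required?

v = √(2|q|V/m) = √(2·1.602×10⁻¹⁹·3530/9.97×10⁻²⁶) ≈ 1.065×10⁵ m/s.
B = mv/(|q|r) = (9.97×10⁻²⁶)(1.065×10⁵)/((1.602×10⁻¹⁹)(0.0506)) ≈ 1.31 T.

B ≈ 1.31 T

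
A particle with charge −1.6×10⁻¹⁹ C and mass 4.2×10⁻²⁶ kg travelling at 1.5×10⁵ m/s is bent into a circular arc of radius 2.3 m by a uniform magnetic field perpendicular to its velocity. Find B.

B ≈ 0.017 T

From |q|vB = mv²/r, B = mv/(|q|r).
B = (4.2×10⁻²⁶)(1.5×10⁵)/((1.6×10⁻¹⁹)(2.3)) ≈ 0.017 T.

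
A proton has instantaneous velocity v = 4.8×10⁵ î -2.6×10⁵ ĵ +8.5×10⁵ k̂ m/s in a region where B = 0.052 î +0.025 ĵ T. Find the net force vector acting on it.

v×B = (-2.12×10⁴, 4.42×10⁴, 2.55×10⁴) N/C.
F = q v×B = (1.602×10⁻¹⁹ C)·(-2.12×10⁴, 4.42×10⁴, 2.55×10⁴) = (-3.40×10⁻¹⁵, 7.08×10⁻¹⁵, 4.09×10⁻¹⁵) N.

F ≈ (-3.40×10⁻¹⁵, 7.08×10⁻¹⁵, 4.09×10⁻¹⁵) N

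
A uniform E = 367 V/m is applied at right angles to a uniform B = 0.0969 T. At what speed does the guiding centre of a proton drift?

v_d ≈ 3790 m/s

The steady drift has the magnetic force balancing the electric force, so v_d = E/B.
v_d = 367/0.0969 = 3790 m/s.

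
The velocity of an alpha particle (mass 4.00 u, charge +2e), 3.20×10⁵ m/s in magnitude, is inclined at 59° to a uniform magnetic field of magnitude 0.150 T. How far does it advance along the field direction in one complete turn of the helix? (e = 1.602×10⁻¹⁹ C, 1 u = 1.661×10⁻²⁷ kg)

v∥ = v cosθ = 3.20×10⁵·cos59° ≈ 1.648×10⁵ m/s.
T = 2πm/(|q|B) = 2π(6.644×10⁻²⁷)/((3.204×10⁻¹⁹)(0.150)) ≈ 8.686×10⁻⁷ s.
pitch = v∥ T = (1.648×10⁵)(8.686×10⁻⁷) ≈ 0.143 m.

p ≈ 0.143 m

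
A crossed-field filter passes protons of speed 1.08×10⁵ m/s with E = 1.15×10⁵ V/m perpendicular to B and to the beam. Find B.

Balance of forces in the selector: qE = qvB ⇒ B = E/v.
B = 1.15×10⁵/1.08×10⁵ = 1.06 T.

B = 1.06 T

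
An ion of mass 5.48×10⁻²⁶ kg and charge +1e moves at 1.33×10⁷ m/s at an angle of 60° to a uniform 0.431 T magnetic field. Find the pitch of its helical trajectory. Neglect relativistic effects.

v∥ = v cosθ = 1.33×10⁷·cos60° ≈ 6.650×10⁶ m/s.
T = 2πm/(|q|B) = 2π(5.48×10⁻²⁶)/((1.602×10⁻¹⁹)(0.431)) ≈ 4.987×10⁻⁶ s.
pitch = v∥ T = (6.650×10⁶)(4.987×10⁻⁶) ≈ 33.2 m.

p ≈ 33.2 m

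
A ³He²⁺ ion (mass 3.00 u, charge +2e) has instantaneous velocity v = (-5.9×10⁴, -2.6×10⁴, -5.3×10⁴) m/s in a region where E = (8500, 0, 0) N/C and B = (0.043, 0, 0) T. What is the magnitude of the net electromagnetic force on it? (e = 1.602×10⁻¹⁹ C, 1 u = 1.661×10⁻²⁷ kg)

|F| ≈ 2.84×10⁻¹⁵ N

v×B = (0, -2280, 1120) N/C.
E + v×B = (8500, -2280, 1120) N/C.
F = q(E + v×B) = (3.204×10⁻¹⁹ C)·(8500, -2280, 1120) = (2.72×10⁻¹⁵, -7.30×10⁻¹⁶, 3.58×10⁻¹⁶) N.
|F| = 2.84×10⁻¹⁵ N.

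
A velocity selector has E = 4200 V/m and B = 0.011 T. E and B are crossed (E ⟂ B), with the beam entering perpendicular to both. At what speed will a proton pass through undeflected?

Zero net Lorentz force requires |qE| = |q v×B|, i.e. E = vB.
v = E/B = 4200/0.011 = 3.8×10⁵ m/s.
The result is independent of the particle's charge and mass.

v = 3.8×10⁵ m/s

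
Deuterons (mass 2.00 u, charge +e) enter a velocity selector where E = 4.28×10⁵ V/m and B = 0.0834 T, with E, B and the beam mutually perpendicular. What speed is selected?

Straight-line motion ⇒ electric and magnetic forces cancel, so E = vB.
v = E/B = 4.28×10⁵/0.0834 = 5.13×10⁶ m/s.

v = 5.13×10⁶ m/s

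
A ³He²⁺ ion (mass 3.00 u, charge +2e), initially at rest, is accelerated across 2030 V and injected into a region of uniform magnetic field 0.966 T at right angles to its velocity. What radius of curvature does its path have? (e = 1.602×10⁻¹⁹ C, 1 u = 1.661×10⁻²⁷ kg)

Acceleration: |q|V = ½mv² ⇒ v = √(2|q|V/m) = √(2·3.204×10⁻¹⁹·2030/4.983×10⁻²⁷) ≈ 5.109×10⁵ m/s.
In the field: r = mv/(|q|B) = (4.983×10⁻²⁷)(5.109×10⁵)/((3.204×10⁻¹⁹)(0.966)) ≈ 8.23×10⁻³ m.

r ≈ 8.23×10⁻³ m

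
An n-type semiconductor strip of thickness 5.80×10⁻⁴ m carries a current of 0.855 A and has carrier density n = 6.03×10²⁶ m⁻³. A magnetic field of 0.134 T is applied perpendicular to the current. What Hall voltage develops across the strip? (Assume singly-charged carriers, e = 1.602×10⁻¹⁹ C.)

V_H ≈ 2.04×10⁻⁶ V

V_H = IB/(n e t).
V_H = (0.855)(0.134)/((6.03×10²⁶)(1.602×10⁻¹⁹)(5.80×10⁻⁴)) ≈ 2.04×10⁻⁶ V.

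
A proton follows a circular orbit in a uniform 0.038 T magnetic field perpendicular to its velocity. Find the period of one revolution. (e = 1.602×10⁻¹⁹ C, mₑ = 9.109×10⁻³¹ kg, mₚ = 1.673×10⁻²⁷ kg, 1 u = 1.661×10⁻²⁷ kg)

The cyclotron period depends only on m, q, B: T = 2πm/(|q|B).
T = 2π(1.673×10⁻²⁷)/((1.602×10⁻¹⁹)(0.038)) ≈ 1.7×10⁻⁶ s.

T ≈ 1.7×10⁻⁶ s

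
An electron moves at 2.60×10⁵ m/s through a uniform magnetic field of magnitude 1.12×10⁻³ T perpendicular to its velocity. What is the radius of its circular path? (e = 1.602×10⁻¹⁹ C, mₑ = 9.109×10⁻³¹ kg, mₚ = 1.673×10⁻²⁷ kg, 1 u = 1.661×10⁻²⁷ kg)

The magnetic force provides the centripetal force: |q|vB = mv²/r.
r = mv/(|q|B) = (9.109×10⁻³¹)(2.60×10⁵)/((1.602×10⁻¹⁹)(1.12×10⁻³)) ≈ 1.32×10⁻³ m.

r ≈ 1.32×10⁻³ m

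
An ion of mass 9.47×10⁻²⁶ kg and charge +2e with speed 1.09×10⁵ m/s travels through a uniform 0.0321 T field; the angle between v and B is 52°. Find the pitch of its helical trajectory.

p ≈ 3.88 m

v∥ = v cosθ = 1.09×10⁵·cos52° ≈ 6.711×10⁴ m/s.
T = 2πm/(|q|B) = 2π(9.47×10⁻²⁶)/((3.204×10⁻¹⁹)(0.0321)) ≈ 5.785×10⁻⁵ s.
pitch = v∥ T = (6.711×10⁴)(5.785×10⁻⁵) ≈ 3.88 m.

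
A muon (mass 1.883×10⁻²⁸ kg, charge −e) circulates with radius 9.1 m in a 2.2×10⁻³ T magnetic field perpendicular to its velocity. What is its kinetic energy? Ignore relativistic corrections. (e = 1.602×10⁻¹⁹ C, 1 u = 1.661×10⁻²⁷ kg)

KE ≈ 1.7×10⁵ eV

v = |q|Br/m, then KE = ½mv² = (qBr)²/(2m).
v = (1.602×10⁻¹⁹)(2.2×10⁻³)(9.1)/1.883×10⁻²⁸ ≈ 1.703×10⁷ m/s.
KE = ½(1.883×10⁻²⁸)(1.703×10⁷)² ≈ 2.7×10⁻¹⁴ J = 1.7×10⁵ eV.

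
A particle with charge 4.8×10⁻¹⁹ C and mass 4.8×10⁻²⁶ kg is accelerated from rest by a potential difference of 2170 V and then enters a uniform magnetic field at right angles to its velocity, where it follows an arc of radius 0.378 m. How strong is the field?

B ≈ 0.0551 T

v = √(2|q|V/m) = √(2·4.8×10⁻¹⁹·2170/4.8×10⁻²⁶) ≈ 2.083×10⁵ m/s.
B = mv/(|q|r) = (4.8×10⁻²⁶)(2.083×10⁵)/((4.8×10⁻¹⁹)(0.378)) ≈ 0.0551 T.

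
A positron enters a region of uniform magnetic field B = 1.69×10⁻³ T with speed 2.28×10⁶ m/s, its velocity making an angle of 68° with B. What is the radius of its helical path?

r ≈ 7.11×10⁻³ m

v⊥ = v sinθ = 2.28×10⁶·sin68° ≈ 2.114×10⁶ m/s.
r = m v⊥/(|q|B) = (9.109×10⁻³¹)(2.114×10⁶)/((1.602×10⁻¹⁹)(1.69×10⁻³)) ≈ 7.11×10⁻³ m.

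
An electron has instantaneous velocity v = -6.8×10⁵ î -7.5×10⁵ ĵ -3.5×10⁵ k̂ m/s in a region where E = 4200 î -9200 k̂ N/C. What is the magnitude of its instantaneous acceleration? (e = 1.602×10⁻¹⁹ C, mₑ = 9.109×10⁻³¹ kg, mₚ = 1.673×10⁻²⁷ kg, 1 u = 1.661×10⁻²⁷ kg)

Only an electric field acts, so F = qE = (−1.602×10⁻¹⁹ C)·(4200, 0, -9200) = (-6.73×10⁻¹⁶, 0, 1.47×10⁻¹⁵) N.
|a| = |F|/m = 1.620×10⁻¹⁵/9.109×10⁻³¹ ≈ 1.78×10¹⁵ m/s².

|a| ≈ 1.78×10¹⁵ m/s²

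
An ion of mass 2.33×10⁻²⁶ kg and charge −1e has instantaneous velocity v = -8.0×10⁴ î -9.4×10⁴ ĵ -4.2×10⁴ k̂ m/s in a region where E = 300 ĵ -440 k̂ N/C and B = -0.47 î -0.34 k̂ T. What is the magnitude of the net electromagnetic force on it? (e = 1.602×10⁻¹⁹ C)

v×B = (3.20×10⁴, -7460, -4.42×10⁴) N/C.
E + v×B = (3.20×10⁴, -7160, -4.46×10⁴) N/C.
F = q(E + v×B) = (−1.602×10⁻¹⁹ C)·(3.20×10⁴, -7160, -4.46×10⁴) = (-5.12×10⁻¹⁵, 1.15×10⁻¹⁵, 7.15×10⁻¹⁵) N.
|F| = 8.87×10⁻¹⁵ N.

|F| ≈ 8.87×10⁻¹⁵ N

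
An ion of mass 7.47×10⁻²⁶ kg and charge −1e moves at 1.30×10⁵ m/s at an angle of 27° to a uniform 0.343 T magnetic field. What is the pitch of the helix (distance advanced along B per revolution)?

v∥ = v cosθ = 1.30×10⁵·cos27° ≈ 1.158×10⁵ m/s.
T = 2πm/(|q|B) = 2π(7.47×10⁻²⁶)/((1.602×10⁻¹⁹)(0.343)) ≈ 8.542×10⁻⁶ s.
pitch = v∥ T = (1.158×10⁵)(8.542×10⁻⁶) ≈ 0.989 m.

p ≈ 0.989 m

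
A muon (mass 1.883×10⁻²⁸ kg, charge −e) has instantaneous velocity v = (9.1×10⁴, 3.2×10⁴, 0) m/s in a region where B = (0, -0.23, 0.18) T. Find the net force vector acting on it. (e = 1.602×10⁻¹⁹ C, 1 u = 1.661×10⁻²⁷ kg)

F ≈ (-9.23×10⁻¹⁶, 2.62×10⁻¹⁵, 3.35×10⁻¹⁵) N

v×B = (5760, -1.64×10⁴, -2.09×10⁴) N/C.
F = q v×B = (−1.602×10⁻¹⁹ C)·(5760, -1.64×10⁴, -2.09×10⁴) = (-9.23×10⁻¹⁶, 2.62×10⁻¹⁵, 3.35×10⁻¹⁵) N.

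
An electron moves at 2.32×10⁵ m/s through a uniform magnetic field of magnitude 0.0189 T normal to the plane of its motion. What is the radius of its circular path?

r ≈ 6.98×10⁻⁵ m

The magnetic force provides the centripetal force: |q|vB = mv²/r.
r = mv/(|q|B) = (9.109×10⁻³¹)(2.32×10⁵)/((1.602×10⁻¹⁹)(0.0189)) ≈ 6.98×10⁻⁵ m.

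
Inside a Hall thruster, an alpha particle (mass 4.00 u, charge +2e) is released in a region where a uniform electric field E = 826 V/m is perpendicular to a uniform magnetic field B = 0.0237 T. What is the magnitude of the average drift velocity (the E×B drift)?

In crossed fields the guiding centre drifts at v_d = |E×B|/B² = E/B, independent of charge and mass.
v_d = 826/0.0237 = 3.49×10⁴ m/s.

v_d ≈ 3.49×10⁴ m/s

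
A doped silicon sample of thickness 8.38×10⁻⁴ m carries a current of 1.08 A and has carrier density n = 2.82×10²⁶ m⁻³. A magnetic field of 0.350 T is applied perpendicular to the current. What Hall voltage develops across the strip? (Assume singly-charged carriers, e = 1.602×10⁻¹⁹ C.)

V_H ≈ 9.98×10⁻⁶ V

V_H = IB/(n e t).
V_H = (1.08)(0.350)/((2.82×10²⁶)(1.602×10⁻¹⁹)(8.38×10⁻⁴)) ≈ 9.98×10⁻⁶ V.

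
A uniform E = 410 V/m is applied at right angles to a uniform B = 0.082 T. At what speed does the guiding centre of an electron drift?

v_d ≈ 5000 m/s

The steady drift has the magnetic force balancing the electric force, so v_d = E/B.
v_d = 410/0.082 = 5000 m/s.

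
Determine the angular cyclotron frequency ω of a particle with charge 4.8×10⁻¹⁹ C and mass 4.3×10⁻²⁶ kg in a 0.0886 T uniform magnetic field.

ω = |q|B/m.
ω = (4.8×10⁻¹⁹)(0.0886)/4.3×10⁻²⁶ ≈ 9.89×10⁵ rad/s.

ω ≈ 9.89×10⁵ rad/s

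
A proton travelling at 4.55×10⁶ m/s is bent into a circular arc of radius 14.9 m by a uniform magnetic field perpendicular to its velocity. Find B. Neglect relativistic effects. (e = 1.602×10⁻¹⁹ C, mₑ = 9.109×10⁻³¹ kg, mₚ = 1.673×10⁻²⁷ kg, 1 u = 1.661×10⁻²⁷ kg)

B ≈ 3.19×10⁻³ T

From |q|vB = mv²/r, B = mv/(|q|r).
B = (1.673×10⁻²⁷)(4.55×10⁶)/((1.602×10⁻¹⁹)(14.9)) ≈ 3.19×10⁻³ T.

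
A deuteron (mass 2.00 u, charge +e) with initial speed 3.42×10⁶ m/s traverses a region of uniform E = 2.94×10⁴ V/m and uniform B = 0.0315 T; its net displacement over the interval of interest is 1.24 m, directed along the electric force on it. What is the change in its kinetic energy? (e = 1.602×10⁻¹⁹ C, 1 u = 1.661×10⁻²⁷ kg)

ΔKE ≈ 5.84×10⁻¹⁵ J

The magnetic force is always ⟂ v and does no work; only the electric force changes KE.
ΔKE = F_E · d = |q|E d = (1.602×10⁻¹⁹)(2.94×10⁴)(1.24) ≈ 5.84×10⁻¹⁵ J.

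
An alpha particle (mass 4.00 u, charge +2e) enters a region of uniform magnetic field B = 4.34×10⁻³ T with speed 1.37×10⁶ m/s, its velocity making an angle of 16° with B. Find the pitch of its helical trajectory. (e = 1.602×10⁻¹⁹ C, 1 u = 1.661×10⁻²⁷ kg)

v∥ = v cosθ = 1.37×10⁶·cos16° ≈ 1.317×10⁶ m/s.
T = 2πm/(|q|B) = 2π(6.644×10⁻²⁷)/((3.204×10⁻¹⁹)(4.34×10⁻³)) ≈ 3.002×10⁻⁵ s.
pitch = v∥ T = (1.317×10⁶)(3.002×10⁻⁵) ≈ 39.5 m.

p ≈ 39.5 m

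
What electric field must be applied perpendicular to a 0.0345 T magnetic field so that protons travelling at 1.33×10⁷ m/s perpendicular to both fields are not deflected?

E = 4.59×10⁵ V/m

For straight-line motion qE = qvB, so E = vB.
E = 1.33×10⁷ × 0.0345 = 4.59×10⁵ V/m.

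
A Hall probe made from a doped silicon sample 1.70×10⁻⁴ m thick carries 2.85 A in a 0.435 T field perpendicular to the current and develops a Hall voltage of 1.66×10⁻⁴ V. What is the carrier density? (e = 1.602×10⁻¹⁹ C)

n ≈ 2.74×10²⁶ m⁻³

From V_H = IB/(n e t), n = IB/(V_H e t).
n = (2.85)(0.435)/((1.66×10⁻⁴)(1.602×10⁻¹⁹)(1.70×10⁻⁴)) ≈ 2.74×10²⁶ m⁻³.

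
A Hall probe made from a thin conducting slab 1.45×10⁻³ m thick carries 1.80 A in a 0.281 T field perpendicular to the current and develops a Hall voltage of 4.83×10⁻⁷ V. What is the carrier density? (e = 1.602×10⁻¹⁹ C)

From V_H = IB/(n e t), n = IB/(V_H e t).
n = (1.80)(0.281)/((4.83×10⁻⁷)(1.602×10⁻¹⁹)(1.45×10⁻³)) ≈ 4.51×10²⁷ m⁻³.

n ≈ 4.51×10²⁷ m⁻³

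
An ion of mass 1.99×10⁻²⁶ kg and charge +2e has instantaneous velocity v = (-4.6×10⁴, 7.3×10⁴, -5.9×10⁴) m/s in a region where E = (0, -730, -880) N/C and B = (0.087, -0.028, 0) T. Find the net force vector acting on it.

v×B = (-1650, -5130, -5060) N/C.
E + v×B = (-1650, -5860, -5940) N/C.
F = q(E + v×B) = (3.204×10⁻¹⁹ C)·(-1650, -5860, -5940) = (-5.29×10⁻¹⁶, -1.88×10⁻¹⁵, -1.90×10⁻¹⁵) N.

F ≈ (-5.29×10⁻¹⁶, -1.88×10⁻¹⁵, -1.90×10⁻¹⁵) N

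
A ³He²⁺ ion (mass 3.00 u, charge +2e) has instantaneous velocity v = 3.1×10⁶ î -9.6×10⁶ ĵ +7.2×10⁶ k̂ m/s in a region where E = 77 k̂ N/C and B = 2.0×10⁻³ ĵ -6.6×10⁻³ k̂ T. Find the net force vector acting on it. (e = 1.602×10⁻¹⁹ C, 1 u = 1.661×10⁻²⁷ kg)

v×B = (4.90×10⁴, 2.05×10⁴, 6200) N/C.
E + v×B = (4.90×10⁴, 2.05×10⁴, 6280) N/C.
F = q(E + v×B) = (3.204×10⁻¹⁹ C)·(4.90×10⁴, 2.05×10⁴, 6280) = (1.57×10⁻¹⁴, 6.56×10⁻¹⁵, 2.01×10⁻¹⁵) N.

F ≈ (1.57×10⁻¹⁴, 6.56×10⁻¹⁵, 2.01×10⁻¹⁵) N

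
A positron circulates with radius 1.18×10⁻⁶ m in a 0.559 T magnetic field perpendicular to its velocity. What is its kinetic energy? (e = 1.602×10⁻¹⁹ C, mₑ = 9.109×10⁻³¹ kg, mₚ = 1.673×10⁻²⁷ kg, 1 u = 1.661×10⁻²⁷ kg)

KE ≈ 6.13×10⁻²¹ J

v = |q|Br/m, then KE = ½mv² = (qBr)²/(2m).
v = (1.602×10⁻¹⁹)(0.559)(1.18×10⁻⁶)/9.109×10⁻³¹ ≈ 1.160×10⁵ m/s.
KE = ½(9.109×10⁻³¹)(1.160×10⁵)² ≈ 6.13×10⁻²¹ J.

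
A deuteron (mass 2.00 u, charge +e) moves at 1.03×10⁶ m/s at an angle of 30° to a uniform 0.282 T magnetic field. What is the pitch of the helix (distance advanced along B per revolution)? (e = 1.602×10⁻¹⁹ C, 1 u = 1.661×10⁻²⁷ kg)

v∥ = v cosθ = 1.03×10⁶·cos30° ≈ 8.920×10⁵ m/s.
T = 2πm/(|q|B) = 2π(3.322×10⁻²⁷)/((1.602×10⁻¹⁹)(0.282)) ≈ 4.620×10⁻⁷ s.
pitch = v∥ T = (8.920×10⁵)(4.620×10⁻⁷) ≈ 0.412 m.

p ≈ 0.412 m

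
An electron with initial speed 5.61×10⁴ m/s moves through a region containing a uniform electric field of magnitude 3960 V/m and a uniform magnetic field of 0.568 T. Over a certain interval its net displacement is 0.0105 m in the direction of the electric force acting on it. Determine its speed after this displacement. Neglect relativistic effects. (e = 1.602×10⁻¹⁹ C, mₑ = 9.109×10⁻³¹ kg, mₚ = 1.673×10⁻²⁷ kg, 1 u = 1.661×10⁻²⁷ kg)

v_f ≈ 3.82×10⁶ m/s

B does no work; ΔKE = |q|E d.
½mv_f² = ½mv₀² + |q|Ed = ½(9.109×10⁻³¹)(5.61×10⁴)² + (1.602×10⁻¹⁹)(3960)(0.0105) ≈ 1.433×10⁻²¹ J + 6.661×10⁻¹⁸ J ≈ 6.663×10⁻¹⁸ J.
v_f = √(2·6.663×10⁻¹⁸/9.109×10⁻³¹) ≈ 3.82×10⁶ m/s.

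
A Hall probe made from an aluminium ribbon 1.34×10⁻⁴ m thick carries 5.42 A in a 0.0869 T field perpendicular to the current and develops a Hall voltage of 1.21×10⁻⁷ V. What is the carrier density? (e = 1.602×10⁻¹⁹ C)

From V_H = IB/(n e t), n = IB/(V_H e t).
n = (5.42)(0.0869)/((1.21×10⁻⁷)(1.602×10⁻¹⁹)(1.34×10⁻⁴)) ≈ 1.81×10²⁹ m⁻³.

n ≈ 1.81×10²⁹ m⁻³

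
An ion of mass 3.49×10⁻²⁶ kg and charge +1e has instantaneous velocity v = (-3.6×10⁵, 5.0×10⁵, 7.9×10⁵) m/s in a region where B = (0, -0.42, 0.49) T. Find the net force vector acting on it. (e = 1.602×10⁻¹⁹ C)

v×B = (5.77×10⁵, 1.76×10⁵, 1.51×10⁵) N/C.
F = q v×B = (1.602×10⁻¹⁹ C)·(5.77×10⁵, 1.76×10⁵, 1.51×10⁵) = (9.24×10⁻¹⁴, 2.83×10⁻¹⁴, 2.42×10⁻¹⁴) N.

F ≈ (9.24×10⁻¹⁴, 2.83×10⁻¹⁴, 2.42×10⁻¹⁴) N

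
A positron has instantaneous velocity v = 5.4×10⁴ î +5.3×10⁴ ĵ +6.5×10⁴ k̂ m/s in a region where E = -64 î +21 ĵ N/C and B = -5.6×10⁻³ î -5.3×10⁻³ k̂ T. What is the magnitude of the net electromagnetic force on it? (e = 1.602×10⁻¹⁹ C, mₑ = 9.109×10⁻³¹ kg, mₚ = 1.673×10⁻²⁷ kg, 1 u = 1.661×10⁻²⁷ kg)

v×B = (-281, -77.8, 297) N/C.
E + v×B = (-345, -56.8, 297) N/C.
F = q(E + v×B) = (1.602×10⁻¹⁹ C)·(-345, -56.8, 297) = (-5.53×10⁻¹⁷, -9.10×10⁻¹⁸, 4.75×10⁻¹⁷) N.
|F| = 7.35×10⁻¹⁷ N.

|F| ≈ 7.35×10⁻¹⁷ N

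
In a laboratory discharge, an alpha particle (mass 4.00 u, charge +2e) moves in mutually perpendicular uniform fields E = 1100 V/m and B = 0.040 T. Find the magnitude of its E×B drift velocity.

In crossed fields the guiding centre drifts at v_d = |E×B|/B² = E/B, independent of charge and mass.
v_d = 1100/0.040 = 2.8×10⁴ m/s.

v_d ≈ 2.8×10⁴ m/s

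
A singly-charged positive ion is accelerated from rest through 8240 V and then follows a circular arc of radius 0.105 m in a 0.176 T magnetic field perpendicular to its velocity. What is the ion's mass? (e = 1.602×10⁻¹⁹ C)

Combine |q|V = ½mv² and r = mv/(|q|B): eliminate v to get m = qB²r²/(2V).
m = (1.602×10⁻¹⁹)(0.176)²(0.105)²/(2·8240) ≈ 3.32×10⁻²⁷ kg.

m ≈ 3.32×10⁻²⁷ kg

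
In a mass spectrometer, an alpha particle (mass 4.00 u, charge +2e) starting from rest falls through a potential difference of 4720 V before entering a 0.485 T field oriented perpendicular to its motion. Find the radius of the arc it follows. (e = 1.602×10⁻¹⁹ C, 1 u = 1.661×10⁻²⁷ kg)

Acceleration: |q|V = ½mv² ⇒ v = √(2|q|V/m) = √(2·3.204×10⁻¹⁹·4720/6.644×10⁻²⁷) ≈ 6.747×10⁵ m/s.
In the field: r = mv/(|q|B) = (6.644×10⁻²⁷)(6.747×10⁵)/((3.204×10⁻¹⁹)(0.485)) ≈ 0.0288 m.

r ≈ 0.0288 m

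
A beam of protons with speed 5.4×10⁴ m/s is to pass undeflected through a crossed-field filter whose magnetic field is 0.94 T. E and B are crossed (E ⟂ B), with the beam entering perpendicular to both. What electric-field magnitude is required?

For straight-line motion qE = qvB, so E = vB.
E = 5.4×10⁴ × 0.94 = 5.1×10⁴ V/m.

E = 5.1×10⁴ V/m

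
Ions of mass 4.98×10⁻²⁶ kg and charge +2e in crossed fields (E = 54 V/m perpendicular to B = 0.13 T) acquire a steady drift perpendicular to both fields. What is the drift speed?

v_d ≈ 420 m/s

The steady drift has the magnetic force balancing the electric force, so v_d = E/B.
v_d = 54/0.13 = 420 m/s.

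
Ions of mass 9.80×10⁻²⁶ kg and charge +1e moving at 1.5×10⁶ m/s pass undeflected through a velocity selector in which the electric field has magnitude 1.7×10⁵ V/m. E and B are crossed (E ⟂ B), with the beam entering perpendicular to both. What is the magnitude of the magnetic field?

B = 0.11 T

Balance of forces in the selector: qE = qvB ⇒ B = E/v.
B = 1.7×10⁵/1.5×10⁶ = 0.11 T.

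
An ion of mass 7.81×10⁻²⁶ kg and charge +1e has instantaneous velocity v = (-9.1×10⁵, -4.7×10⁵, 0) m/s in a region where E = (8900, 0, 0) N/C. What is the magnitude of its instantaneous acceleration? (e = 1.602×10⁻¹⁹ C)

Only an electric field acts, so F = qE = (1.602×10⁻¹⁹ C)·(8900, 0, 0) = (1.43×10⁻¹⁵, 0, 0) N.
|a| = |F|/m = 1.426×10⁻¹⁵/7.81×10⁻²⁶ ≈ 1.83×10¹⁰ m/s².

|a| ≈ 1.83×10¹⁰ m/s²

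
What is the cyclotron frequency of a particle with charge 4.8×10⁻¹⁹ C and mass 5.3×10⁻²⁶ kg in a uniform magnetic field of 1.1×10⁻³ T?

f = |q|B/(2πm).
f = (4.8×10⁻¹⁹)(1.1×10⁻³)/(2π·5.3×10⁻²⁶) ≈ 1600 Hz.

f ≈ 1600 Hz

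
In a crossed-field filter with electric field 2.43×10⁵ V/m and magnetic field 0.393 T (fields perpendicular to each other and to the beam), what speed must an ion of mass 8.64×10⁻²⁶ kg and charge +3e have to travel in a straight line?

v = 6.18×10⁵ m/s

Zero net Lorentz force requires |qE| = |q v×B|, i.e. E = vB.
v = E/B = 2.43×10⁵/0.393 = 6.18×10⁵ m/s.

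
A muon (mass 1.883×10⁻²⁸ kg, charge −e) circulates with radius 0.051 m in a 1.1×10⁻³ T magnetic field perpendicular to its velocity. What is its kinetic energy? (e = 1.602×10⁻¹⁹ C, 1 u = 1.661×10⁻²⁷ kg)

KE ≈ 1.3 eV

v = |q|Br/m, then KE = ½mv² = (qBr)²/(2m).
v = (1.602×10⁻¹⁹)(1.1×10⁻³)(0.051)/1.883×10⁻²⁸ ≈ 4.773×10⁴ m/s.
KE = ½(1.883×10⁻²⁸)(4.773×10⁴)² ≈ 2.1×10⁻¹⁹ J = 1.3 eV.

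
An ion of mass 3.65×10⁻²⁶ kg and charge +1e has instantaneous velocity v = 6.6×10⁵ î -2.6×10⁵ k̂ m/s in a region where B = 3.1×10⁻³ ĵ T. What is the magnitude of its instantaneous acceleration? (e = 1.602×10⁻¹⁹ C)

v×B = (806, 0, 2050) N/C.
F = q v×B = (1.602×10⁻¹⁹ C)·(806, 0, 2050) = (1.29×10⁻¹⁶, 0, 3.28×10⁻¹⁶) N.
|a| = |F|/m = 3.523×10⁻¹⁶/3.65×10⁻²⁶ ≈ 9.65×10⁹ m/s².

|a| ≈ 9.65×10⁹ m/s²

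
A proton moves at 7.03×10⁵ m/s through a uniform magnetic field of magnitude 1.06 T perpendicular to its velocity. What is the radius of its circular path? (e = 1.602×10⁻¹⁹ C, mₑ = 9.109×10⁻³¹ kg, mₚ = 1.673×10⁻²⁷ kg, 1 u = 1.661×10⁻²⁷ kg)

The magnetic force provides the centripetal force: |q|vB = mv²/r.
r = mv/(|q|B) = (1.673×10⁻²⁷)(7.03×10⁵)/((1.602×10⁻¹⁹)(1.06)) ≈ 6.93×10⁻³ m.

r ≈ 6.93×10⁻³ m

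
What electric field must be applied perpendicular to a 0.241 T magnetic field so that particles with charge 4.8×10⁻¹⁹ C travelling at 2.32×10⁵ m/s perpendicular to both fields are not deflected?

For straight-line motion qE = qvB, so E = vB.
E = 2.32×10⁵ × 0.241 = 5.59×10⁴ V/m.

E = 5.59×10⁴ V/m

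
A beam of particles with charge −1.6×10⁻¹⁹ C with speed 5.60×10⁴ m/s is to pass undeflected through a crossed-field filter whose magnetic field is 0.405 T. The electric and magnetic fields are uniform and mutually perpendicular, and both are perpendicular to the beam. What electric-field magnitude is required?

E = 2.27×10⁴ V/m

For straight-line motion qE = qvB, so E = vB.
E = 5.60×10⁴ × 0.405 = 2.27×10⁴ V/m.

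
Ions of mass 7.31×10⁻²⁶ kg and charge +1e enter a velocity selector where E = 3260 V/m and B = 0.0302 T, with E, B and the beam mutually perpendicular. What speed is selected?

For undeflected motion the electric and magnetic forces balance: qE = qvB.
v = E/B = 3260/0.0302 = 1.08×10⁵ m/s.

v = 1.08×10⁵ m/s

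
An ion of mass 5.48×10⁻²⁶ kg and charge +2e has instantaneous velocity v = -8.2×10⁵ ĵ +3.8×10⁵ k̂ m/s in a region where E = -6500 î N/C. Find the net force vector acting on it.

Only an electric field acts, so F = qE = (3.204×10⁻¹⁹ C)·(-6500, 0, 0) = (-2.08×10⁻¹⁵, 0, 0) N.

F ≈ (-2.08×10⁻¹⁵, 0, 0) N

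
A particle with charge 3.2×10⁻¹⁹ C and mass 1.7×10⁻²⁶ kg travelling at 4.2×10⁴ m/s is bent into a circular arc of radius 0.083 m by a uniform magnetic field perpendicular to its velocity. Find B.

From |q|vB = mv²/r, B = mv/(|q|r).
B = (1.7×10⁻²⁶)(4.2×10⁴)/((3.2×10⁻¹⁹)(0.083)) ≈ 0.027 T.

B ≈ 0.027 T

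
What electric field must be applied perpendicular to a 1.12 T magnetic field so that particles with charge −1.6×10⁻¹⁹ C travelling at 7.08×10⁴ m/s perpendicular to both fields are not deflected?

E = 7.93×10⁴ V/m

For straight-line motion qE = qvB, so E = vB.
E = 7.08×10⁴ × 1.12 = 7.93×10⁴ V/m.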